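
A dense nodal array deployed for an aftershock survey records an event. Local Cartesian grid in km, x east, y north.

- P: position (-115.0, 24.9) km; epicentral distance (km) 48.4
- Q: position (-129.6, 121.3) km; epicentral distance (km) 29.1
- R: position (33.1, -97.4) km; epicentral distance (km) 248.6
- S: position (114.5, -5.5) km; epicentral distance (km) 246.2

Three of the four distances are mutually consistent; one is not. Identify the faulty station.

P

Solve using three stations at a time. Using Q, R, S (subtract circle equations pairwise → linear system) gives (x, y) ≈ (-102.4, 111.0).
Distances from that point to each station vs reported:
  P: calculated 87.1 vs reported 48.4 → residual 38.7 km
  Q: calculated 29.1 vs reported 29.1 → residual 0.0 km
  R: calculated 248.6 vs reported 248.6 → residual 0.0 km
  S: calculated 246.2 vs reported 246.2 → residual 0.0 km
Q, R, S are mutually consistent (residuals ≈ 0); P is off by 38.7 km.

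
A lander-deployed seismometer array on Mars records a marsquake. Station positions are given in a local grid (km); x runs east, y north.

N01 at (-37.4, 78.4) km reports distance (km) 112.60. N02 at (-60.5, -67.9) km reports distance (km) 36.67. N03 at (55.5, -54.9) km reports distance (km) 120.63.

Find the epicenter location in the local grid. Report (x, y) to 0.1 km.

x ≈ -62.8 km, y ≈ -31.3 km

Circle about each station: (x + 37.4)² + (y − 78.4)² = 112.60²; (x + 60.5)² + (y + 67.9)² = 36.67²; (x − 55.5)² + (y + 54.9)² = 120.63².
Subtracting pairs of circle equations eliminates x²+y² and gives linear equations (the radical axes):
-46.2 x − 292.6 y = 12059.41
185.8 x − 266.6 y = -3323.90
Solving the 2×2 system: x ≈ -62.8, y ≈ -31.3 km.
Check against N01 (with the unrounded x, y): √((x + 37.4)²+(y − 78.4)²) = 112.60 ≈ 112.60 km. ✓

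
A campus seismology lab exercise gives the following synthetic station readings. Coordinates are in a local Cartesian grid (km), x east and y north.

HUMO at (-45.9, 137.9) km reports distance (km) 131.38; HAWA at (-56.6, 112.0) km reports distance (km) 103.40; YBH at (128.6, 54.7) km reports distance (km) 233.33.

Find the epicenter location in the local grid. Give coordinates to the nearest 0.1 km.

(-102.0, 19.1)

Circle about each station: (x + 45.9)² + (y − 137.9)² = 131.38²; (x + 56.6)² + (y − 112.0)² = 103.40²; (x − 128.6)² + (y − 54.7)² = 233.33².
Subtracting the HUMO equation from the HAWA and YBH equations removes the quadratic terms:
-21.4 x − 51.8 y = 1193.48
349.0 x − 166.4 y = -38775.35
Solving the 2×2 system: x ≈ -102.0, y ≈ 19.1 km.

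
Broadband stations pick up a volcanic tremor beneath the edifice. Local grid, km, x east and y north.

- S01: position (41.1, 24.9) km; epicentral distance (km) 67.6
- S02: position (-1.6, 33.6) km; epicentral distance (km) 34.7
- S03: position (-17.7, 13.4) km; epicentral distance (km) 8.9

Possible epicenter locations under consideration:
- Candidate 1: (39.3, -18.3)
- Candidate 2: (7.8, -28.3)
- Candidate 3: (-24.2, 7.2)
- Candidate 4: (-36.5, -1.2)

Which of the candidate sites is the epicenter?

For each candidate, compare |candidate − station| to the reported distance:
Candidate 1: residuals S01 24.4, S02 31.4, S03 56.3 → max 56.3 km
Candidate 2: residuals S01 4.8, S02 27.9, S03 40.0 → max 40.0 km
Candidate 3: residuals S01 0.1, S02 0.1, S03 0.1 → max 0.1 km
Candidate 4: residuals S01 14.3, S02 14.6, S03 14.9 → max 14.9 km
Only Candidate 3 has all residuals ≈ 0.

Candidate 3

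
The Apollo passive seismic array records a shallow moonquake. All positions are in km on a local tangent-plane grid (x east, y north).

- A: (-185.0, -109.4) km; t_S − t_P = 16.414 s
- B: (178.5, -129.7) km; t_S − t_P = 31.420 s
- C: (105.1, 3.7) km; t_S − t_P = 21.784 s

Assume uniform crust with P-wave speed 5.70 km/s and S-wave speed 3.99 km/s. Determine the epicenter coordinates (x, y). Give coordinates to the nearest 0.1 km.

x ≈ -165.2 km, y ≈ 108.0 km

Distance from S−P lag: d = Δt · v_P v_S / (v_P − v_S) = Δt · (5.70·3.99)/(5.70−3.99) ≈ 13.3000·Δt.
So d_A = 218.31, d_B = 417.89, d_C = 289.73 km.
Circle about each station: (x + 185.0)² + (y + 109.4)² = 218.31²; (x − 178.5)² + (y + 129.7)² = 417.89²; (x − 105.1)² + (y − 3.7)² = 289.73².
Subtracting the A equation from the B and C equations removes the quadratic terms:
727.0 x − 40.6 y = -124481.82
580.2 x + 226.2 y = -71417.88
Solving the 2×2 system: x ≈ -165.2, y ≈ 108.0 km.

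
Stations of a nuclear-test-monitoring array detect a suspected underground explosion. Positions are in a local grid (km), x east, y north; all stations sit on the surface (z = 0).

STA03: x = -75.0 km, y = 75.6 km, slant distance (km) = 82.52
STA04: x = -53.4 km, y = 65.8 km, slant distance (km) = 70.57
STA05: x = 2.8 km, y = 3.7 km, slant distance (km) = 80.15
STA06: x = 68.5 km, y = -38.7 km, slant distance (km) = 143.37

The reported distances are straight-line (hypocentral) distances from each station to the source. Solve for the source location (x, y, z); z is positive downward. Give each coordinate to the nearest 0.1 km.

(-38.2, 34.7, 61.5)

Each station gives a sphere (x−x_i)² + (y−y_i)² + z² = d_i² (stations at z=0).
Subtracting the STA03 sphere from STA04 and STA05: z² cancels, leaving linear equations in x and y:
43.2 x − 19.6 y = -2329.73
155.6 x − 143.8 y = -10933.30
Solving: x ≈ -38.175, y ≈ 34.724 km (keep extra digits for the depth step; rounded: -38.2, 34.7).
Then from the STA03 sphere: z² = 82.52² − (x + 75.0)² − (y − 75.6)² with x = -38.175, y = 34.724, so z ≈ 61.503 ≈ 61.5 km.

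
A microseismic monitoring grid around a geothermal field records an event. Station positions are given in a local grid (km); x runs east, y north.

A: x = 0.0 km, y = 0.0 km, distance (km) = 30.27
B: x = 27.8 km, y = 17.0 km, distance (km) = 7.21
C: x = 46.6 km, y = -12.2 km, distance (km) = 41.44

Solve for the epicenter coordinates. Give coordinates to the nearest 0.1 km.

Circle about each station: x² + y² = 30.27²; (x − 27.8)² + (y − 17.0)² = 7.21²; (x − 46.6)² + (y + 12.2)² = 41.44².
Subtracting pairs of circle equations eliminates x²+y² and gives linear equations (the radical axes):
55.6 x + 34.0 y = 1926.13
93.2 x − 24.4 y = 1519.40
Solving the 2×2 system: x ≈ 21.8, y ≈ 21.0 km.

x ≈ 21.8 km, y ≈ 21.0 km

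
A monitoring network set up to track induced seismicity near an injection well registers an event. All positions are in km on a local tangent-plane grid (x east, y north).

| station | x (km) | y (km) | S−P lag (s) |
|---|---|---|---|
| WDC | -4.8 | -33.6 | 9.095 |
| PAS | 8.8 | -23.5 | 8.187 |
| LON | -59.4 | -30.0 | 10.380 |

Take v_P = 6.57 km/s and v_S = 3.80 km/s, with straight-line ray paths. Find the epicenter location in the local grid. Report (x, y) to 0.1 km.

(-8.2, 48.3)

Distance from S−P lag: d = Δt · v_P v_S / (v_P − v_S) = Δt · (6.57·3.80)/(6.57−3.80) ≈ 9.0130·Δt.
So d_WDC = 81.97, d_PAS = 73.79, d_LON = 93.55 km.
Circle about each station: (x + 4.8)² + (y + 33.6)² = 81.97²; (x − 8.8)² + (y + 23.5)² = 73.79²; (x + 59.4)² + (y + 30.0)² = 93.55².
Subtracting pairs of circle equations eliminates x²+y² and gives linear equations (the radical axes):
27.2 x + 20.2 y = 751.81
-109.2 x + 7.2 y = 1243.84
Solving the 2×2 system: x ≈ -8.2, y ≈ 48.3 km.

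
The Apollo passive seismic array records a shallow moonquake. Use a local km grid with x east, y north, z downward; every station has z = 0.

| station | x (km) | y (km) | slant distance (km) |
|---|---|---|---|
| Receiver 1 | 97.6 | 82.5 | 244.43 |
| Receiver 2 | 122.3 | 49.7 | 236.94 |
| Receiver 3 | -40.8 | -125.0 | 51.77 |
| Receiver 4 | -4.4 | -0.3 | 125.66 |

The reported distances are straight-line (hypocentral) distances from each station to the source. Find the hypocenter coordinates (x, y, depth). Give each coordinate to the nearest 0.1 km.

Each station gives a sphere (x−x_i)² + (y−y_i)² + z² = d_i² (stations at z=0).
Subtracting the Receiver 1 sphere from Receiver 2 and Receiver 3: z² cancels, leaving linear equations in x and y:
49.4 x − 65.6 y = 4700.83
-276.8 x − 415.0 y = 58023.52
Solving: x ≈ -47.996, y ≈ -107.803 km (keep extra digits for the depth step; rounded: -48.0, -107.8).
Then from the Receiver 1 sphere: z² = 244.43² − (x − 97.6)² − (y − 82.5)² with x = -47.996, y = -107.803, so z ≈ 48.297 ≈ 48.3 km.
Check against Receiver 4 (with the unrounded solution): distance 125.66 ≈ 125.66 km. ✓

(-48.0, -107.8, 48.3)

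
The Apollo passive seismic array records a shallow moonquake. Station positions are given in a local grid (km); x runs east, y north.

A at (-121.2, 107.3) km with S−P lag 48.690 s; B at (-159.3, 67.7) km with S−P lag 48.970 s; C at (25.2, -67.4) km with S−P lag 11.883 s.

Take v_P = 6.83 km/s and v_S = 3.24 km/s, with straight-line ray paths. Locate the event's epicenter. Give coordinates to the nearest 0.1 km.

(82.2, -113.4)

Distance from S−P lag: d = Δt · v_P v_S / (v_P − v_S) = Δt · (6.83·3.24)/(6.83−3.24) ≈ 6.1641·Δt.
So d_A = 300.13, d_B = 301.86, d_C = 73.25 km.
Circle about each station: (x + 121.2)² + (y − 107.3)² = 300.13²; (x + 159.3)² + (y − 67.7)² = 301.86²; (x − 25.2)² + (y + 67.4)² = 73.25².
Subtracting the A equation from the B and C equations removes the quadratic terms:
-76.2 x − 79.2 y = 2715.61
292.8 x − 349.4 y = 63687.52
Solving the 2×2 system: x ≈ 82.2, y ≈ -113.4 km.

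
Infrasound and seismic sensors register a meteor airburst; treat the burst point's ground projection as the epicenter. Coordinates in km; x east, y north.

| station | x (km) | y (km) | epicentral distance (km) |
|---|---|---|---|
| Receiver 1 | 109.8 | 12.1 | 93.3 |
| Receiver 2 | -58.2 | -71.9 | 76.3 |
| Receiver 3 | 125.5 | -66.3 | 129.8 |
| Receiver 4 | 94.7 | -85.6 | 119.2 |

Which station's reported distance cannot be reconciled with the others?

Receiver 2

Solve using three stations at a time. Using Receiver 1, Receiver 3, Receiver 4 (subtract circle equations pairwise → linear system) gives (x, y) ≈ (16.8, 4.6).
Distances from that point to each station vs reported:
  Receiver 1: calculated 93.3 vs reported 93.3 → residual 0.0 km
  Receiver 2: calculated 107.1 vs reported 76.3 → residual 30.8 km
  Receiver 3: calculated 129.8 vs reported 129.8 → residual 0.0 km
  Receiver 4: calculated 119.2 vs reported 119.2 → residual 0.0 km
Receiver 1, Receiver 3, Receiver 4 are mutually consistent (residuals ≈ 0); Receiver 2 is off by 30.8 km.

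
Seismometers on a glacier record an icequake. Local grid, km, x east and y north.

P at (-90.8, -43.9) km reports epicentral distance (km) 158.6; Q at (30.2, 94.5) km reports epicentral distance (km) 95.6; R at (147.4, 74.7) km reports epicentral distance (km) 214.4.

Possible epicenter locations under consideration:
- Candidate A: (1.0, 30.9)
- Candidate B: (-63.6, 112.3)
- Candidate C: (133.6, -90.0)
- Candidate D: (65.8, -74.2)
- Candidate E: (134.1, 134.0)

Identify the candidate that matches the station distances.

For each candidate, compare |candidate − station| to the reported distance:
Candidate A: residuals P 40.2, Q 25.6, R 61.6 → max 61.6 km
Candidate B: residuals P 0.0, Q 0.1, R 0.1 → max 0.1 km
Candidate C: residuals P 70.5, Q 115.9, R 49.1 → max 115.9 km
Candidate D: residuals P 0.9, Q 76.8, R 44.6 → max 76.8 km
Candidate E: residuals P 128.2, Q 15.6, R 153.6 → max 153.6 km
Only Candidate B has all residuals ≈ 0.

Candidate B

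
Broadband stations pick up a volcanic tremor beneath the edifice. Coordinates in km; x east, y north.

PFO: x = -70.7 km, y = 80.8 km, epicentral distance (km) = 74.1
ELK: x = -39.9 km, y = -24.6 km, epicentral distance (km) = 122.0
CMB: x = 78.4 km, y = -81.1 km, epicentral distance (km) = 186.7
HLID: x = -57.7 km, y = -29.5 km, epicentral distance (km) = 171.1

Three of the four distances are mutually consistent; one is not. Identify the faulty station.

HLID

Solve using three stations at a time. Using PFO, ELK, CMB (subtract circle equations pairwise → linear system) gives (x, y) ≈ (2.9, 89.7).
Distances from that point to each station vs reported:
  PFO: calculated 74.1 vs reported 74.1 → residual 0.0 km
  ELK: calculated 122.0 vs reported 122.0 → residual 0.0 km
  CMB: calculated 186.7 vs reported 186.7 → residual 0.0 km
  HLID: calculated 133.7 vs reported 171.1 → residual 37.4 km
PFO, ELK, CMB are mutually consistent (residuals ≈ 0); HLID is off by 37.4 km.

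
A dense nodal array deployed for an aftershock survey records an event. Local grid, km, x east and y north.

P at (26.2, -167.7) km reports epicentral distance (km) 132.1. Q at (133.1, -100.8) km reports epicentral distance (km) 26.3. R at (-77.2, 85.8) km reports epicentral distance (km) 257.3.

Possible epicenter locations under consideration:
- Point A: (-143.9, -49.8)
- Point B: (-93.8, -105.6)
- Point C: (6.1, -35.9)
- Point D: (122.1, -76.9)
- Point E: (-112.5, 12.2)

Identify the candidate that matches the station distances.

For each candidate, compare |candidate − station| to the reported distance:
Point A: residuals P 74.9, Q 255.4, R 106.2 → max 255.4 km
Point B: residuals P 3.0, Q 200.7, R 65.2 → max 200.7 km
Point C: residuals P 1.2, Q 116.3, R 109.8 → max 116.3 km
Point D: residuals P 0.0, Q 0.0, R 0.0 → max 0.0 km
Point E: residuals P 95.1, Q 244.0, R 175.7 → max 244.0 km
Only Point D has all residuals ≈ 0.

Point D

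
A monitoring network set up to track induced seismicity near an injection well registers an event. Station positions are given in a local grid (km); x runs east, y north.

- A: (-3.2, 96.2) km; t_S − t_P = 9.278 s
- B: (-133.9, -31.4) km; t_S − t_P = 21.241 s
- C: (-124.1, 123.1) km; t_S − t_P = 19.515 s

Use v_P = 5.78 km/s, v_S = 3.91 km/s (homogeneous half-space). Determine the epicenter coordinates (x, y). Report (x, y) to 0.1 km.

(104.3, 64.3)

Distance from S−P lag: d = Δt · v_P v_S / (v_P − v_S) = Δt · (5.78·3.91)/(5.78−3.91) ≈ 12.0855·Δt.
So d_A = 112.13, d_B = 256.71, d_C = 235.85 km.
Circle about each station: (x + 3.2)² + (y − 96.2)² = 112.13²; (x + 133.9)² + (y + 31.4)² = 256.71²; (x + 124.1)² + (y − 123.1)² = 235.85².
Subtracting pairs of circle equations eliminates x²+y² and gives linear equations (the radical axes):
-261.4 x − 255.2 y = -43676.40
-241.8 x + 53.8 y = -21762.35
Solving the 2×2 system: x ≈ 104.3, y ≈ 64.3 km.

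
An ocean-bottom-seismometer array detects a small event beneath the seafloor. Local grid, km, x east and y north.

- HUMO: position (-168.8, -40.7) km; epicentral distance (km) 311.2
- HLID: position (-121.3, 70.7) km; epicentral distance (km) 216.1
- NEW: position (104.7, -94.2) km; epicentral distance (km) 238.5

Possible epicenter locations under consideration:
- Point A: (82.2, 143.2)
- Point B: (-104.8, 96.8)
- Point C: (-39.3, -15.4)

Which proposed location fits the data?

For each candidate, compare |candidate − station| to the reported distance:
Point A: residuals HUMO 0.0, HLID 0.1, NEW 0.0 → max 0.1 km
Point B: residuals HUMO 159.5, HLID 185.2, NEW 45.0 → max 185.2 km
Point C: residuals HUMO 179.3, HLID 97.2, NEW 74.3 → max 179.3 km
Only Point A has all residuals ≈ 0.

Point A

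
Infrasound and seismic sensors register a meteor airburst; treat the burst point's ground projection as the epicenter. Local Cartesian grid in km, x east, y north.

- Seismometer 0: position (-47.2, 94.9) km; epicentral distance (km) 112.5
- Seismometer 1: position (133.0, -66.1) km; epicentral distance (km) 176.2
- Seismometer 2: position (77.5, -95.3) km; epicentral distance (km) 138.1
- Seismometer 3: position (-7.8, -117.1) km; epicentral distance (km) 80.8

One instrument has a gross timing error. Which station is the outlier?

Solve using three stations at a time. Using Seismometer 0, Seismometer 1, Seismometer 2 (subtract circle equations pairwise → linear system) gives (x, y) ≈ (-36.2, -17.0).
Distances from that point to each station vs reported:
  Seismometer 0: calculated 112.4 vs reported 112.5 → residual 0.1 km
  Seismometer 1: calculated 176.1 vs reported 176.2 → residual 0.1 km
  Seismometer 2: calculated 138.0 vs reported 138.1 → residual 0.1 km
  Seismometer 3: calculated 104.1 vs reported 80.8 → residual 23.3 km
Seismometer 0, Seismometer 1, Seismometer 2 are mutually consistent (residuals ≈ 0); Seismometer 3 is off by 23.3 km.

Seismometer 3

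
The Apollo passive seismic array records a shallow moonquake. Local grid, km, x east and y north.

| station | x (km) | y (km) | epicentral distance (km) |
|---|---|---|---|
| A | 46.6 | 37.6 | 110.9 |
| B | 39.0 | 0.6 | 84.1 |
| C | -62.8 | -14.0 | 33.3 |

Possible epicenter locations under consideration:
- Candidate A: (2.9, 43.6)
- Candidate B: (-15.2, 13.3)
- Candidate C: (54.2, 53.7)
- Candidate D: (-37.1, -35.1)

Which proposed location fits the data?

For each candidate, compare |candidate − station| to the reported distance:
Candidate A: residuals A 66.8, B 28.0, C 54.1 → max 66.8 km
Candidate B: residuals A 44.5, B 28.4, C 21.6 → max 44.5 km
Candidate C: residuals A 93.1, B 28.9, C 101.9 → max 101.9 km
Candidate D: residuals A 0.0, B 0.0, C 0.0 → max 0.0 km
Only Candidate D has all residuals ≈ 0.

Candidate D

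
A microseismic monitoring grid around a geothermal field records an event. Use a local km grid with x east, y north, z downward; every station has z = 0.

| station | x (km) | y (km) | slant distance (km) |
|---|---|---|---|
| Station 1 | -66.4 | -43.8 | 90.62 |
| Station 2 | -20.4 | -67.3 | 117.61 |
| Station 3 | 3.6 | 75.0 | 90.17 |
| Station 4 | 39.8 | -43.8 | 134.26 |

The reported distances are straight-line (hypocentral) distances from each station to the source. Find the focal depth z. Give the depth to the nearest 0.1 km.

z ≈ 48.4 km

Each station gives a sphere (x−x_i)² + (y−y_i)² + z² = d_i² (stations at z=0).
Subtracting the Station 1 sphere from Station 2 and Station 3: z² cancels, leaving linear equations in x and y:
92.0 x − 47.0 y = -7002.08
140.0 x + 237.6 y = -608.08
Solving: x ≈ -59.505, y ≈ 32.503 km (keep extra digits for the depth step; rounded: -59.5, 32.5).
Then from the Station 1 sphere: z² = 90.62² − (x + 66.4)² − (y + 43.8)² with x = -59.505, y = 32.503, so z ≈ 48.397 ≈ 48.4 km.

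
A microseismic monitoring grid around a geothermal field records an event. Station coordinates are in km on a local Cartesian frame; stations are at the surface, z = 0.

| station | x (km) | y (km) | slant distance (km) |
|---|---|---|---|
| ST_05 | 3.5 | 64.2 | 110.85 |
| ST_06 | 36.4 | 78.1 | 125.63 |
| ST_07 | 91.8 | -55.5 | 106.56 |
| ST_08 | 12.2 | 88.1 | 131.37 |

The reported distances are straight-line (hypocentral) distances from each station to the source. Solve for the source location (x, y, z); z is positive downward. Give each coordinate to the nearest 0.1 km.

(8.8, -28.2, 61.0)

Each station gives a sphere (x−x_i)² + (y−y_i)² + z² = d_i² (stations at z=0).
Subtracting the ST_05 sphere from ST_06 and ST_07: z² cancels, leaving linear equations in x and y:
65.8 x + 27.8 y = -204.49
176.6 x − 239.4 y = 8306.29
Solving: x ≈ 8.806, y ≈ -28.200 km (keep extra digits for the depth step; rounded: 8.8, -28.2).
Then from the ST_05 sphere: z² = 110.85² − (x − 3.5)² − (y − 64.2)² with x = 8.806, y = -28.200, so z ≈ 61.007 ≈ 61.0 km.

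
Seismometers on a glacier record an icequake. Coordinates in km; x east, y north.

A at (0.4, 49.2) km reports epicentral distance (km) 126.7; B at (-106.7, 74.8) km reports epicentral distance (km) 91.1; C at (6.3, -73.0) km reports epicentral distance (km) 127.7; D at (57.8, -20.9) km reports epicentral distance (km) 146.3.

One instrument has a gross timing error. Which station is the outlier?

D

Solve using three stations at a time. Using A, B, C (subtract circle equations pairwise → linear system) gives (x, y) ≈ (-108.0, -16.2).
Distances from that point to each station vs reported:
  A: calculated 126.7 vs reported 126.7 → residual 0.0 km
  B: calculated 91.0 vs reported 91.1 → residual 0.1 km
  C: calculated 127.7 vs reported 127.7 → residual 0.0 km
  D: calculated 165.9 vs reported 146.3 → residual 19.6 km
A, B, C are mutually consistent (residuals ≈ 0); D is off by 19.6 km.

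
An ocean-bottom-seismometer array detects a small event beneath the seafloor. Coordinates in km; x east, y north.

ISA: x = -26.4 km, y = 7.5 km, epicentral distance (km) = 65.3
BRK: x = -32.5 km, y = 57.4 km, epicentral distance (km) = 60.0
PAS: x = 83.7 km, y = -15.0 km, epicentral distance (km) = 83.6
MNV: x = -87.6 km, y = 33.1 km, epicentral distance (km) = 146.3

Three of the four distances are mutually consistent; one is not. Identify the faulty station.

MNV

Solve using three stations at a time. Using ISA, BRK, PAS (subtract circle equations pairwise → linear system) gives (x, y) ≈ (26.4, 45.9).
Distances from that point to each station vs reported:
  ISA: calculated 65.3 vs reported 65.3 → residual 0.0 km
  BRK: calculated 60.0 vs reported 60.0 → residual 0.0 km
  PAS: calculated 83.6 vs reported 83.6 → residual 0.0 km
  MNV: calculated 114.7 vs reported 146.3 → residual 31.6 km
ISA, BRK, PAS are mutually consistent (residuals ≈ 0); MNV is off by 31.6 km.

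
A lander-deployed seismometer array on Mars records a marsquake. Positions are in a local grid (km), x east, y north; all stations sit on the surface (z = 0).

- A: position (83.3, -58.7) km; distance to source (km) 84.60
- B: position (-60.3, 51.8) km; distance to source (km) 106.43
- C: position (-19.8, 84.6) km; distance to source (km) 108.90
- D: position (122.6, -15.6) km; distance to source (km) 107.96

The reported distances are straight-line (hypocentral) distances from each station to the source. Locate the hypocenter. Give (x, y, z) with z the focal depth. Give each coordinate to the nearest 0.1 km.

Each station gives a sphere (x−x_i)² + (y−y_i)² + z² = d_i² (stations at z=0).
Subtracting the A sphere from B and C: z² cancels, leaving linear equations in x and y:
-287.2 x + 221.0 y = -8235.43
-206.2 x + 286.6 y = -7537.43
Solving: x ≈ 18.903, y ≈ -12.700 km (keep extra digits for the depth step; rounded: 18.9, -12.7).
Then from the A sphere: z² = 84.60² − (x − 83.3)² − (y + 58.7)² with x = 18.903, y = -12.700, so z ≈ 29.903 ≈ 29.9 km.

x ≈ 18.9 km, y ≈ -12.7 km, depth ≈ 29.9 km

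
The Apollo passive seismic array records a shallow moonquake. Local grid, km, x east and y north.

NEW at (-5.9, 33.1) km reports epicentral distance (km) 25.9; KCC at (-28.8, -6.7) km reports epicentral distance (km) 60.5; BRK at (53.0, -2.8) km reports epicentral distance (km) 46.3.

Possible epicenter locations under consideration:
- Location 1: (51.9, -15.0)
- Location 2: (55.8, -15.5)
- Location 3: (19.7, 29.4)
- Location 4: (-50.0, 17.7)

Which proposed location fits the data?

For each candidate, compare |candidate − station| to the reported distance:
Location 1: residuals NEW 49.3, KCC 20.6, BRK 34.1 → max 49.3 km
Location 2: residuals NEW 52.6, KCC 24.6, BRK 33.3 → max 52.6 km
Location 3: residuals NEW 0.0, KCC 0.0, BRK 0.0 → max 0.0 km
Location 4: residuals NEW 20.8, KCC 28.2, BRK 58.7 → max 58.7 km
Only Location 3 has all residuals ≈ 0.

Location 3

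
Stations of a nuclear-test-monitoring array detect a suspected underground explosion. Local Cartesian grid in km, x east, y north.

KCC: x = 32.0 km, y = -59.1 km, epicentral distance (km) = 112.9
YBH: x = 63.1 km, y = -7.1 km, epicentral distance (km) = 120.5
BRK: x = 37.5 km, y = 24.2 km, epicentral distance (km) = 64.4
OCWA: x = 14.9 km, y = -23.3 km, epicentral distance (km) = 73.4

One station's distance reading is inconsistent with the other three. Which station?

YBH

Solve using three stations at a time. Using KCC, BRK, OCWA (subtract circle equations pairwise → linear system) gives (x, y) ≈ (-25.6, 38.1).
Distances from that point to each station vs reported:
  KCC: calculated 113.0 vs reported 112.9 → residual 0.1 km
  YBH: calculated 99.6 vs reported 120.5 → residual 20.9 km
  BRK: calculated 64.6 vs reported 64.4 → residual 0.2 km
  OCWA: calculated 73.6 vs reported 73.4 → residual 0.2 km
KCC, BRK, OCWA are mutually consistent (residuals ≈ 0); YBH is off by 20.9 km.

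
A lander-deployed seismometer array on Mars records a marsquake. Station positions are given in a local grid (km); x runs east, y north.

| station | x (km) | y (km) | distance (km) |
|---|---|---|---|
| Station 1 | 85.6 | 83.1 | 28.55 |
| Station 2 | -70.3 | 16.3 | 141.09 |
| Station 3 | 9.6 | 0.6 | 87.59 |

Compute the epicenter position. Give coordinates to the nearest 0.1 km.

Circle about each station: (x − 85.6)² + (y − 83.1)² = 28.55²; (x + 70.3)² + (y − 16.3)² = 141.09²; (x − 9.6)² + (y − 0.6)² = 87.59².
Subtracting pairs of circle equations eliminates x²+y² and gives linear equations (the radical axes):
-311.8 x − 133.6 y = -28116.48
-152.0 x − 165.0 y = -20997.36
Solving the 2×2 system: x ≈ 58.9, y ≈ 73.0 km.

(58.9, 73.0)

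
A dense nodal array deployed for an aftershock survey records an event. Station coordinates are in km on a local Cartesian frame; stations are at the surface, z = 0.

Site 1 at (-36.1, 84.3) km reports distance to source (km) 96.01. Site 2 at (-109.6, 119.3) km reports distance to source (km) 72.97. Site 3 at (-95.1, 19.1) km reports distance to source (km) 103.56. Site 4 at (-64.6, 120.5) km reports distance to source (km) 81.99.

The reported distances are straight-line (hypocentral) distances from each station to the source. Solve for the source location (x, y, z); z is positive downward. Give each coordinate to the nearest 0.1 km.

Each station gives a sphere (x−x_i)² + (y−y_i)² + z² = d_i² (stations at z=0).
Subtracting the Site 1 sphere from Site 2 and Site 3: z² cancels, leaving linear equations in x and y:
-147.0 x + 70.0 y = 21728.25
-118.0 x − 130.4 y = -507.63
Solving: x ≈ -102.003, y ≈ 96.197 km (keep extra digits for the depth step; rounded: -102.0, 96.2).
Then from the Site 1 sphere: z² = 96.01² − (x + 36.1)² − (y − 84.3)² with x = -102.003, y = 96.197, so z ≈ 68.798 ≈ 68.8 km.

(-102.0, 96.2, 68.8)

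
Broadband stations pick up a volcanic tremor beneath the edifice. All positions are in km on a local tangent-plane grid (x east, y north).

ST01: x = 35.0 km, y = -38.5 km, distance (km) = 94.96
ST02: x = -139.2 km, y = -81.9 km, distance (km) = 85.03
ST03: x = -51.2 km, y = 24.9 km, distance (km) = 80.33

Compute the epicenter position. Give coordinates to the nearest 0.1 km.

Circle about each station: (x − 35.0)² + (y + 38.5)² = 94.96²; (x + 139.2)² + (y + 81.9)² = 85.03²; (x + 51.2)² + (y − 24.9)² = 80.33².
Subtracting the ST01 equation from the ST02 and ST03 equations removes the quadratic terms:
-348.4 x − 86.8 y = 25164.30
-172.4 x + 126.8 y = 3098.69
Solving the 2×2 system: x ≈ -58.5, y ≈ -55.1 km.
Check against ST01 (with the unrounded x, y): √((x − 35.0)²+(y + 38.5)²) = 94.96 ≈ 94.96 km. ✓

x ≈ -58.5 km, y ≈ -55.1 km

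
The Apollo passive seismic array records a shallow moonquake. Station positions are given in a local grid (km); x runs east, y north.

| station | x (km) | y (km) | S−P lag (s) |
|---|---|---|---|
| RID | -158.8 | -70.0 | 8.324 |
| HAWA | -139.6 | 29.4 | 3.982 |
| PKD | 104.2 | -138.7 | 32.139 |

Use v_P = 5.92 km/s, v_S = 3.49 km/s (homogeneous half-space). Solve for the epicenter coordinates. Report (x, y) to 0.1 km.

Distance from S−P lag: d = Δt · v_P v_S / (v_P − v_S) = Δt · (5.92·3.49)/(5.92−3.49) ≈ 8.5024·Δt.
So d_RID = 70.77, d_HAWA = 33.86, d_PKD = 273.26 km.
Circle about each station: (x + 158.8)² + (y + 70.0)² = 70.77²; (x + 139.6)² + (y − 29.4)² = 33.86²; (x − 104.2)² + (y + 138.7)² = 273.26².
Subtracting the RID equation from the HAWA and PKD equations removes the quadratic terms:
38.4 x + 198.8 y = -5903.03
526.0 x − 137.4 y = -69684.74
Solving the 2×2 system: x ≈ -133.5, y ≈ -3.9 km.
Check against RID (with the unrounded x, y): √((x + 158.8)²+(y + 70.0)²) = 70.77 ≈ 70.77 km. ✓

x ≈ -133.5 km, y ≈ -3.9 km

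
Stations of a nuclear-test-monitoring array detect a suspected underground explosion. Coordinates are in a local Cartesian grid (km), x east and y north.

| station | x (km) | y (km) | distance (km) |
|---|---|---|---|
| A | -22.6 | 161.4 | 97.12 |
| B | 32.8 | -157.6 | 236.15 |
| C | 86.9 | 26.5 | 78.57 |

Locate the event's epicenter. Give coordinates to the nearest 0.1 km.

Circle about each station: (x + 22.6)² + (y − 161.4)² = 97.12²; (x − 32.8)² + (y + 157.6)² = 236.15²; (x − 86.9)² + (y − 26.5)² = 78.57².
Subtracting the A equation from the B and C equations removes the quadratic terms:
110.8 x − 638.0 y = -46981.65
219.0 x − 269.8 y = -15047.81
Solving the 2×2 system: x ≈ 28.0, y ≈ 78.5 km.

x ≈ 28.0 km, y ≈ 78.5 km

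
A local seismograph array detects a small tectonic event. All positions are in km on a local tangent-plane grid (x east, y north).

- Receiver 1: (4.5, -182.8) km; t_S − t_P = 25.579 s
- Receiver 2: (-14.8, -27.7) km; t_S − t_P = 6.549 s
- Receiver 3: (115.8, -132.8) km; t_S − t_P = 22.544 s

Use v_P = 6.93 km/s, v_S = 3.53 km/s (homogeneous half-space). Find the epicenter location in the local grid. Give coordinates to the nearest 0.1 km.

Distance from S−P lag: d = Δt · v_P v_S / (v_P − v_S) = Δt · (6.93·3.53)/(6.93−3.53) ≈ 7.1950·Δt.
So d_Receiver 1 = 184.04, d_Receiver 2 = 47.12, d_Receiver 3 = 162.20 km.
Circle about each station: (x − 4.5)² + (y + 182.8)² = 184.04²; (x + 14.8)² + (y + 27.7)² = 47.12²; (x − 115.8)² + (y + 132.8)² = 162.20².
Subtracting pairs of circle equations eliminates x²+y² and gives linear equations (the radical axes):
-38.6 x + 310.2 y = -799.33
222.6 x + 100.0 y = 5171.27
Solving the 2×2 system: x ≈ 23.1, y ≈ 0.3 km.

23.1 km east, 0.3 km north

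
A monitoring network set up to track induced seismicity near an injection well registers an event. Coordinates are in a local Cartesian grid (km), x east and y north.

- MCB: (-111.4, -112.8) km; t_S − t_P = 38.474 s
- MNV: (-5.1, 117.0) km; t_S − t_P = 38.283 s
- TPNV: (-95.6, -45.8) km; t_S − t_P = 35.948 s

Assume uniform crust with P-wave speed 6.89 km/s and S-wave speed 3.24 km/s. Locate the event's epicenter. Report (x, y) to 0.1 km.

Distance from S−P lag: d = Δt · v_P v_S / (v_P − v_S) = Δt · (6.89·3.24)/(6.89−3.24) ≈ 6.1161·Δt.
So d_MCB = 235.31, d_MNV = 234.14, d_TPNV = 219.86 km.
Circle about each station: (x + 111.4)² + (y + 112.8)² = 235.31²; (x + 5.1)² + (y − 117.0)² = 234.14²; (x + 95.6)² + (y + 45.8)² = 219.86².
Subtracting pairs of circle equations eliminates x²+y² and gives linear equations (the radical axes):
212.6 x + 459.6 y = -10869.53
31.6 x + 134.0 y = -6864.42
Solving the 2×2 system: x ≈ 121.6, y ≈ -79.9 km.
Check against MCB (with the unrounded x, y): √((x + 111.4)²+(y + 112.8)²) = 235.33 ≈ 235.31 km. ✓

121.6 km east, -79.9 km north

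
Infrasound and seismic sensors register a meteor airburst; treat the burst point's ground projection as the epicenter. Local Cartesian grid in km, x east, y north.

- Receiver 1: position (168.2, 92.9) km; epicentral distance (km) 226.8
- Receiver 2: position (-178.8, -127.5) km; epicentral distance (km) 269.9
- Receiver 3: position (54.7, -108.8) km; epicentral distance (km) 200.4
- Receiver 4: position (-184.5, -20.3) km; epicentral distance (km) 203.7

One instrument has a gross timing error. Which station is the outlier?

Solve using three stations at a time. Using Receiver 2, Receiver 3, Receiver 4 (subtract circle equations pairwise → linear system) gives (x, y) ≈ (-8.1, 81.6).
Distances from that point to each station vs reported:
  Receiver 1: calculated 176.6 vs reported 226.8 → residual 50.2 km
  Receiver 2: calculated 269.9 vs reported 269.9 → residual 0.0 km
  Receiver 3: calculated 200.4 vs reported 200.4 → residual 0.0 km
  Receiver 4: calculated 203.7 vs reported 203.7 → residual 0.0 km
Receiver 2, Receiver 3, Receiver 4 are mutually consistent (residuals ≈ 0); Receiver 1 is off by 50.2 km.

Receiver 1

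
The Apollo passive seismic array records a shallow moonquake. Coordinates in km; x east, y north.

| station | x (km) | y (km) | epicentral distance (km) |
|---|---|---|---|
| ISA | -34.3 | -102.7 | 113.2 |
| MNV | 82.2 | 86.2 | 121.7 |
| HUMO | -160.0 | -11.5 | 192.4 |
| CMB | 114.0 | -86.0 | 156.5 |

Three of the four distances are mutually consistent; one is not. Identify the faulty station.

HUMO

Solve using three stations at a time. Using ISA, MNV, CMB (subtract circle equations pairwise → linear system) gives (x, y) ≈ (-11.1, 8.1).
Distances from that point to each station vs reported:
  ISA: calculated 113.2 vs reported 113.2 → residual 0.0 km
  MNV: calculated 121.7 vs reported 121.7 → residual 0.0 km
  HUMO: calculated 150.2 vs reported 192.4 → residual 42.2 km
  CMB: calculated 156.5 vs reported 156.5 → residual 0.0 km
ISA, MNV, CMB are mutually consistent (residuals ≈ 0); HUMO is off by 42.2 km.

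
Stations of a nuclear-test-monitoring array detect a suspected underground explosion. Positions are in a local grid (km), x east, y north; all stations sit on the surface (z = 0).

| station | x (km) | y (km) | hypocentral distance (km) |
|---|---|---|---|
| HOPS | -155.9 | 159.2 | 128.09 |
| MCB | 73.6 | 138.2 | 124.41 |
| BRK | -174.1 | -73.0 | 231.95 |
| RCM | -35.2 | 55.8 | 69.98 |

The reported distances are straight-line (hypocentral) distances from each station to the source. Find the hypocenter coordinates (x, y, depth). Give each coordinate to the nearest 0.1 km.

Each station gives a sphere (x−x_i)² + (y−y_i)² + z² = d_i² (stations at z=0).
Subtracting the HOPS sphere from MCB and BRK: z² cancels, leaving linear equations in x and y:
459.0 x − 42.0 y = -24204.05
-36.4 x − 464.4 y = -51403.39
Solving: x ≈ -42.300, y ≈ 114.003 km (keep extra digits for the depth step; rounded: -42.3, 114.0).
Then from the HOPS sphere: z² = 128.09² − (x + 155.9)² − (y − 159.2)² with x = -42.300, y = 114.003, so z ≈ 38.201 ≈ 38.2 km.
Check against RCM (with the unrounded solution): distance 69.98 ≈ 69.98 km. ✓

(-42.3, 114.0, 38.2)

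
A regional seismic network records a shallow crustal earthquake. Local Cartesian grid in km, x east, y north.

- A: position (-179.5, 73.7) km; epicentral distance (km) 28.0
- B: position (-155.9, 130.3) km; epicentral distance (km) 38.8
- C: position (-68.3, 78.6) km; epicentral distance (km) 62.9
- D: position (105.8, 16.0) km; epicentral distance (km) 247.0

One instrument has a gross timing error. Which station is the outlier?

A

Solve using three stations at a time. Using B, C, D (subtract circle equations pairwise → linear system) gives (x, y) ≈ (-122.2, 111.1).
Distances from that point to each station vs reported:
  A: calculated 68.5 vs reported 28.0 → residual 40.5 km
  B: calculated 38.8 vs reported 38.8 → residual 0.0 km
  C: calculated 62.9 vs reported 62.9 → residual 0.0 km
  D: calculated 247.0 vs reported 247.0 → residual 0.0 km
B, C, D are mutually consistent (residuals ≈ 0); A is off by 40.5 km.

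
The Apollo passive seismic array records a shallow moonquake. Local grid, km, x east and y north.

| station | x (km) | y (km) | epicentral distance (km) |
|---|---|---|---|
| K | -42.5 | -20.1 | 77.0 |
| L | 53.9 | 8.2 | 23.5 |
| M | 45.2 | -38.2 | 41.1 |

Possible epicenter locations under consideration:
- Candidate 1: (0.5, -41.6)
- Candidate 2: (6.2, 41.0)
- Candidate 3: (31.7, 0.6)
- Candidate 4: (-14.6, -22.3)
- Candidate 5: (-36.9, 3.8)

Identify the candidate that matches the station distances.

For each candidate, compare |candidate − station| to the reported distance:
Candidate 1: residuals K 28.9, L 49.5, M 3.7 → max 49.5 km
Candidate 2: residuals K 1.1, L 34.4, M 47.2 → max 47.2 km
Candidate 3: residuals K 0.0, L 0.0, M 0.0 → max 0.0 km
Candidate 4: residuals K 49.0, L 51.5, M 20.8 → max 51.5 km
Candidate 5: residuals K 52.5, L 67.4, M 51.1 → max 67.4 km
Only Candidate 3 has all residuals ≈ 0.

Candidate 3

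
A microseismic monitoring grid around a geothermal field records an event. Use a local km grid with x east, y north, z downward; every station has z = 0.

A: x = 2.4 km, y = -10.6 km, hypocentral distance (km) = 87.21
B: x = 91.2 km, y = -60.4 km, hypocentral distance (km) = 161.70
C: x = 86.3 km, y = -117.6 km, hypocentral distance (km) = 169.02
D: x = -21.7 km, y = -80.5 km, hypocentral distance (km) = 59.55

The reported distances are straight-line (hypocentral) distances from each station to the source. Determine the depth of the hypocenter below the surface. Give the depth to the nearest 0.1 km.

Each station gives a sphere (x−x_i)² + (y−y_i)² + z² = d_i² (stations at z=0).
Subtracting the A sphere from B and C: z² cancels, leaving linear equations in x and y:
177.6 x − 99.6 y = -6693.83
167.8 x − 214.0 y = 197.15
Solving: x ≈ -68.195, y ≈ -54.394 km (keep extra digits for the depth step; rounded: -68.2, -54.4).
Then from the A sphere: z² = 87.21² − (x − 2.4)² − (y + 10.6)² with x = -68.195, y = -54.394, so z ≈ 26.533 ≈ 26.5 km.
Check against D (with the unrounded solution): distance 59.56 ≈ 59.55 km. ✓

26.5 km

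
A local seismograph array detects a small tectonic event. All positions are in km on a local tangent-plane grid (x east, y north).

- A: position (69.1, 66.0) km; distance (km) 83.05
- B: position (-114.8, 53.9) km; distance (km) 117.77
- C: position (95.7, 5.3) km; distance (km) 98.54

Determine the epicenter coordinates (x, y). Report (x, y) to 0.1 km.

(-1.4, 22.1)

Circle about each station: (x − 69.1)² + (y − 66.0)² = 83.05²; (x + 114.8)² + (y − 53.9)² = 117.77²; (x − 95.7)² + (y − 5.3)² = 98.54².
Subtracting pairs of circle equations eliminates x²+y² and gives linear equations (the radical axes):
-367.8 x − 24.2 y = -19.03
53.2 x − 121.4 y = -2757.06
Solving the 2×2 system: x ≈ -1.4, y ≈ 22.1 km.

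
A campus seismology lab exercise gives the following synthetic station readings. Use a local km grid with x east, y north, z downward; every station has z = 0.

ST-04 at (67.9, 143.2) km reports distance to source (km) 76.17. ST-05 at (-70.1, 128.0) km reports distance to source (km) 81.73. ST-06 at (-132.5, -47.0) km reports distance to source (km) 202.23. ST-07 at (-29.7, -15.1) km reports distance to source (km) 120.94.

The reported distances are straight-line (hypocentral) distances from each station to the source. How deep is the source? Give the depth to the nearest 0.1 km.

Each station gives a sphere (x−x_i)² + (y−y_i)² + z² = d_i² (stations at z=0).
Subtracting the ST-04 sphere from ST-05 and ST-06: z² cancels, leaving linear equations in x and y:
-276.0 x − 30.4 y = -4696.56
-400.8 x − 380.4 y = -40446.50
Solving: x ≈ 6.002, y ≈ 100.003 km (keep extra digits for the depth step; rounded: 6.0, 100.0).
Then from the ST-04 sphere: z² = 76.17² − (x − 67.9)² − (y − 143.2)² with x = 6.002, y = 100.003, so z ≈ 10.224 ≈ 10.2 km.

z ≈ 10.2 km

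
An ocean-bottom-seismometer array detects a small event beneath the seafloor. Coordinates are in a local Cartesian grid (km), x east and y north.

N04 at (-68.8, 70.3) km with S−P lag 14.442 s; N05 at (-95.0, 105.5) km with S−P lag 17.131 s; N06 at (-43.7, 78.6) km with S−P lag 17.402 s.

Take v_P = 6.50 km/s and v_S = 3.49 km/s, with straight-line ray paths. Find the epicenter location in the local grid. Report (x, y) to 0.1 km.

-132.3 km east, -18.1 km north

Distance from S−P lag: d = Δt · v_P v_S / (v_P − v_S) = Δt · (6.50·3.49)/(6.50−3.49) ≈ 7.5365·Δt.
So d_N04 = 108.84, d_N05 = 129.11, d_N06 = 131.15 km.
Circle about each station: (x + 68.8)² + (y − 70.3)² = 108.84²; (x + 95.0)² + (y − 105.5)² = 129.11²; (x + 43.7)² + (y − 78.6)² = 131.15².
Subtracting pairs of circle equations eliminates x²+y² and gives linear equations (the radical axes):
-52.4 x + 70.4 y = 5656.47
50.2 x + 16.6 y = -6942.06
Solving the 2×2 system: x ≈ -132.3, y ≈ -18.1 km.
Check against N04 (with the unrounded x, y): √((x + 68.8)²+(y − 70.3)²) = 108.86 ≈ 108.84 km. ✓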